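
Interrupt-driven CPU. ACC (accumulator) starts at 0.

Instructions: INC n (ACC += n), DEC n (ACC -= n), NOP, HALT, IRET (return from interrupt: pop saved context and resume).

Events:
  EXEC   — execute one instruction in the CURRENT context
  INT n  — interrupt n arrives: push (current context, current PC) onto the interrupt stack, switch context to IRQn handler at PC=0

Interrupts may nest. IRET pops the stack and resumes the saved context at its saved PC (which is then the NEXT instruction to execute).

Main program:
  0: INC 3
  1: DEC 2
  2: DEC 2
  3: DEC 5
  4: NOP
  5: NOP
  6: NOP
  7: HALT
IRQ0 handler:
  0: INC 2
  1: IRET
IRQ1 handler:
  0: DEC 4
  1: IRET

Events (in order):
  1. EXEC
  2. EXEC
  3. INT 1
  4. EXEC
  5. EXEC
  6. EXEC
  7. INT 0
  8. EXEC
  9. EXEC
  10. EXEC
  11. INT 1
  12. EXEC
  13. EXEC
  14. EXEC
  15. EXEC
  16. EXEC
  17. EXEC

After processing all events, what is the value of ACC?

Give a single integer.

Event 1 (EXEC): [MAIN] PC=0: INC 3 -> ACC=3
Event 2 (EXEC): [MAIN] PC=1: DEC 2 -> ACC=1
Event 3 (INT 1): INT 1 arrives: push (MAIN, PC=2), enter IRQ1 at PC=0 (depth now 1)
Event 4 (EXEC): [IRQ1] PC=0: DEC 4 -> ACC=-3
Event 5 (EXEC): [IRQ1] PC=1: IRET -> resume MAIN at PC=2 (depth now 0)
Event 6 (EXEC): [MAIN] PC=2: DEC 2 -> ACC=-5
Event 7 (INT 0): INT 0 arrives: push (MAIN, PC=3), enter IRQ0 at PC=0 (depth now 1)
Event 8 (EXEC): [IRQ0] PC=0: INC 2 -> ACC=-3
Event 9 (EXEC): [IRQ0] PC=1: IRET -> resume MAIN at PC=3 (depth now 0)
Event 10 (EXEC): [MAIN] PC=3: DEC 5 -> ACC=-8
Event 11 (INT 1): INT 1 arrives: push (MAIN, PC=4), enter IRQ1 at PC=0 (depth now 1)
Event 12 (EXEC): [IRQ1] PC=0: DEC 4 -> ACC=-12
Event 13 (EXEC): [IRQ1] PC=1: IRET -> resume MAIN at PC=4 (depth now 0)
Event 14 (EXEC): [MAIN] PC=4: NOP
Event 15 (EXEC): [MAIN] PC=5: NOP
Event 16 (EXEC): [MAIN] PC=6: NOP
Event 17 (EXEC): [MAIN] PC=7: HALT

Answer: -12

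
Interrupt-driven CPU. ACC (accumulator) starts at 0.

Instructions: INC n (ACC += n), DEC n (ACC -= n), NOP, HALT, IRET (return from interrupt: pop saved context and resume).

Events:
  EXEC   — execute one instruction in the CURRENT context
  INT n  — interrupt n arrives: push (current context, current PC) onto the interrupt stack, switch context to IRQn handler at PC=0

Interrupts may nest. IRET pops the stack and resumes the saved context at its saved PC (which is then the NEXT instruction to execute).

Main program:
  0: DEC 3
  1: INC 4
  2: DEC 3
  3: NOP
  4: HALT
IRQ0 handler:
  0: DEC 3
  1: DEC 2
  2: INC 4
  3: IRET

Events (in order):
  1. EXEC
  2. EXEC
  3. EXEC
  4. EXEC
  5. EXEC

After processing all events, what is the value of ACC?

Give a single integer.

Event 1 (EXEC): [MAIN] PC=0: DEC 3 -> ACC=-3
Event 2 (EXEC): [MAIN] PC=1: INC 4 -> ACC=1
Event 3 (EXEC): [MAIN] PC=2: DEC 3 -> ACC=-2
Event 4 (EXEC): [MAIN] PC=3: NOP
Event 5 (EXEC): [MAIN] PC=4: HALT

Answer: -2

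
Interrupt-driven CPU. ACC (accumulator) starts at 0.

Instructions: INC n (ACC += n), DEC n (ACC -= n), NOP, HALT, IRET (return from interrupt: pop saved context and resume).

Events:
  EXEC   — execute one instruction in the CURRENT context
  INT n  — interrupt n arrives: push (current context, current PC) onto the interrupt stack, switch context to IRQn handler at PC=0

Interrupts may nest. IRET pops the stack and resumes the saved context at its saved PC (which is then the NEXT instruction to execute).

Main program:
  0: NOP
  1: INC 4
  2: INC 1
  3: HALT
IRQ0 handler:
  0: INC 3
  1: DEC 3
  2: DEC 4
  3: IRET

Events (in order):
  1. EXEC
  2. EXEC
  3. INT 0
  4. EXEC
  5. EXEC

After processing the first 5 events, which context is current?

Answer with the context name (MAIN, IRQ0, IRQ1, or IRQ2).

Answer: IRQ0

Derivation:
Event 1 (EXEC): [MAIN] PC=0: NOP
Event 2 (EXEC): [MAIN] PC=1: INC 4 -> ACC=4
Event 3 (INT 0): INT 0 arrives: push (MAIN, PC=2), enter IRQ0 at PC=0 (depth now 1)
Event 4 (EXEC): [IRQ0] PC=0: INC 3 -> ACC=7
Event 5 (EXEC): [IRQ0] PC=1: DEC 3 -> ACC=4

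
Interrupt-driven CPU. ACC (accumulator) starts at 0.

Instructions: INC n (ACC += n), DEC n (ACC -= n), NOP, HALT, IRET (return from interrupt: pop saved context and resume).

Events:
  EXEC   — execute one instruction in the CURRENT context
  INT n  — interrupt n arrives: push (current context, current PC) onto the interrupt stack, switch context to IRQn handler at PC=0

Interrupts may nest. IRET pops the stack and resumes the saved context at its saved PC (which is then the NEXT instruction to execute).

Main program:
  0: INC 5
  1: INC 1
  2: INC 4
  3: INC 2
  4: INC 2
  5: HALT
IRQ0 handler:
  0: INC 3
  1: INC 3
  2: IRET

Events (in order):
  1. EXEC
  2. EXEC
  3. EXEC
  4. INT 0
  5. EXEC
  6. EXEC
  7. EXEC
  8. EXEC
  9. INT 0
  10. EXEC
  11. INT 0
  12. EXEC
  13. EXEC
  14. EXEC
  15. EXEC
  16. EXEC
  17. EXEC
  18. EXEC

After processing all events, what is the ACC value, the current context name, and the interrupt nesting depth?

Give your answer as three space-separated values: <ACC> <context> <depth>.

Answer: 32 MAIN 0

Derivation:
Event 1 (EXEC): [MAIN] PC=0: INC 5 -> ACC=5
Event 2 (EXEC): [MAIN] PC=1: INC 1 -> ACC=6
Event 3 (EXEC): [MAIN] PC=2: INC 4 -> ACC=10
Event 4 (INT 0): INT 0 arrives: push (MAIN, PC=3), enter IRQ0 at PC=0 (depth now 1)
Event 5 (EXEC): [IRQ0] PC=0: INC 3 -> ACC=13
Event 6 (EXEC): [IRQ0] PC=1: INC 3 -> ACC=16
Event 7 (EXEC): [IRQ0] PC=2: IRET -> resume MAIN at PC=3 (depth now 0)
Event 8 (EXEC): [MAIN] PC=3: INC 2 -> ACC=18
Event 9 (INT 0): INT 0 arrives: push (MAIN, PC=4), enter IRQ0 at PC=0 (depth now 1)
Event 10 (EXEC): [IRQ0] PC=0: INC 3 -> ACC=21
Event 11 (INT 0): INT 0 arrives: push (IRQ0, PC=1), enter IRQ0 at PC=0 (depth now 2)
Event 12 (EXEC): [IRQ0] PC=0: INC 3 -> ACC=24
Event 13 (EXEC): [IRQ0] PC=1: INC 3 -> ACC=27
Event 14 (EXEC): [IRQ0] PC=2: IRET -> resume IRQ0 at PC=1 (depth now 1)
Event 15 (EXEC): [IRQ0] PC=1: INC 3 -> ACC=30
Event 16 (EXEC): [IRQ0] PC=2: IRET -> resume MAIN at PC=4 (depth now 0)
Event 17 (EXEC): [MAIN] PC=4: INC 2 -> ACC=32
Event 18 (EXEC): [MAIN] PC=5: HALT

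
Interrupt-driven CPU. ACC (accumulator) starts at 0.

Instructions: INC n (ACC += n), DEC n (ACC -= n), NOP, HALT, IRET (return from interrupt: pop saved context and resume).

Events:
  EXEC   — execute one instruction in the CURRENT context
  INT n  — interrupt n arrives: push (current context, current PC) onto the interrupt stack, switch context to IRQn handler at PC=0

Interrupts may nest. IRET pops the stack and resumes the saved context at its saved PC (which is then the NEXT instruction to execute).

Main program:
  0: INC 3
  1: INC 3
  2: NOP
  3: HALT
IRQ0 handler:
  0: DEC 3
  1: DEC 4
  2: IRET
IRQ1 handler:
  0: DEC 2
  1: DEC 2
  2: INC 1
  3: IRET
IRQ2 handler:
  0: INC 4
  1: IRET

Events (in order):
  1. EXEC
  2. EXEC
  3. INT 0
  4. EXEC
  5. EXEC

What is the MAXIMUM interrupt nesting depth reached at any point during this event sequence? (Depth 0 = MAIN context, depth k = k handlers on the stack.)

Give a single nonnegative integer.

Answer: 1

Derivation:
Event 1 (EXEC): [MAIN] PC=0: INC 3 -> ACC=3 [depth=0]
Event 2 (EXEC): [MAIN] PC=1: INC 3 -> ACC=6 [depth=0]
Event 3 (INT 0): INT 0 arrives: push (MAIN, PC=2), enter IRQ0 at PC=0 (depth now 1) [depth=1]
Event 4 (EXEC): [IRQ0] PC=0: DEC 3 -> ACC=3 [depth=1]
Event 5 (EXEC): [IRQ0] PC=1: DEC 4 -> ACC=-1 [depth=1]
Max depth observed: 1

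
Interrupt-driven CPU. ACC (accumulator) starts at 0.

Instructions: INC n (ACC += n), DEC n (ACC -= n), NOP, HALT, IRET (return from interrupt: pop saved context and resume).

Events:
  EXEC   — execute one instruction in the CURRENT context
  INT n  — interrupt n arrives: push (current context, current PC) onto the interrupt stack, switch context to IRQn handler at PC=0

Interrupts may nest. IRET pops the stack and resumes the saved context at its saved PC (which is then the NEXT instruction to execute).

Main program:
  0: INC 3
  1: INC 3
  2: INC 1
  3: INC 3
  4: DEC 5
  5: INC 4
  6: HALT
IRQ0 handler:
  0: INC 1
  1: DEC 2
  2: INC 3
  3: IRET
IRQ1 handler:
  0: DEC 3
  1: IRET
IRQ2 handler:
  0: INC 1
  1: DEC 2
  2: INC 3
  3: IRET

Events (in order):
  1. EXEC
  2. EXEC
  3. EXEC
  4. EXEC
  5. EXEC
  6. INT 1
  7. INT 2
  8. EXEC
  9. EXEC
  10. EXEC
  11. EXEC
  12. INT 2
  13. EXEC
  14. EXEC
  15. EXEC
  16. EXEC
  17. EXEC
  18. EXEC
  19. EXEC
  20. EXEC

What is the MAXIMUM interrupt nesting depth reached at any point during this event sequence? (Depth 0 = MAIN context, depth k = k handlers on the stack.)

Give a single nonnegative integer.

Answer: 2

Derivation:
Event 1 (EXEC): [MAIN] PC=0: INC 3 -> ACC=3 [depth=0]
Event 2 (EXEC): [MAIN] PC=1: INC 3 -> ACC=6 [depth=0]
Event 3 (EXEC): [MAIN] PC=2: INC 1 -> ACC=7 [depth=0]
Event 4 (EXEC): [MAIN] PC=3: INC 3 -> ACC=10 [depth=0]
Event 5 (EXEC): [MAIN] PC=4: DEC 5 -> ACC=5 [depth=0]
Event 6 (INT 1): INT 1 arrives: push (MAIN, PC=5), enter IRQ1 at PC=0 (depth now 1) [depth=1]
Event 7 (INT 2): INT 2 arrives: push (IRQ1, PC=0), enter IRQ2 at PC=0 (depth now 2) [depth=2]
Event 8 (EXEC): [IRQ2] PC=0: INC 1 -> ACC=6 [depth=2]
Event 9 (EXEC): [IRQ2] PC=1: DEC 2 -> ACC=4 [depth=2]
Event 10 (EXEC): [IRQ2] PC=2: INC 3 -> ACC=7 [depth=2]
Event 11 (EXEC): [IRQ2] PC=3: IRET -> resume IRQ1 at PC=0 (depth now 1) [depth=1]
Event 12 (INT 2): INT 2 arrives: push (IRQ1, PC=0), enter IRQ2 at PC=0 (depth now 2) [depth=2]
Event 13 (EXEC): [IRQ2] PC=0: INC 1 -> ACC=8 [depth=2]
Event 14 (EXEC): [IRQ2] PC=1: DEC 2 -> ACC=6 [depth=2]
Event 15 (EXEC): [IRQ2] PC=2: INC 3 -> ACC=9 [depth=2]
Event 16 (EXEC): [IRQ2] PC=3: IRET -> resume IRQ1 at PC=0 (depth now 1) [depth=1]
Event 17 (EXEC): [IRQ1] PC=0: DEC 3 -> ACC=6 [depth=1]
Event 18 (EXEC): [IRQ1] PC=1: IRET -> resume MAIN at PC=5 (depth now 0) [depth=0]
Event 19 (EXEC): [MAIN] PC=5: INC 4 -> ACC=10 [depth=0]
Event 20 (EXEC): [MAIN] PC=6: HALT [depth=0]
Max depth observed: 2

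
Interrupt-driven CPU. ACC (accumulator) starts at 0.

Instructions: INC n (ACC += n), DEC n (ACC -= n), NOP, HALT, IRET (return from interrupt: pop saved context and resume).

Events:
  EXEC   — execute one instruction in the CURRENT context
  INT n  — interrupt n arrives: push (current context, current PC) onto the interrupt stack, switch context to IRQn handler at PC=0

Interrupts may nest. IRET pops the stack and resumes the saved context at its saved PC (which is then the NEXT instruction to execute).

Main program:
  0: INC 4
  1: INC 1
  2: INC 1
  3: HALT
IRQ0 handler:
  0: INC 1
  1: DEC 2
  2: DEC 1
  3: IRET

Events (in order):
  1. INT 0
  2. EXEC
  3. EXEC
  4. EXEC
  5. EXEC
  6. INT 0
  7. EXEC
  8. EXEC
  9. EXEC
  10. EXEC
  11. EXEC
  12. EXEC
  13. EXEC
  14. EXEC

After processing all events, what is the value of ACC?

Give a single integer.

Event 1 (INT 0): INT 0 arrives: push (MAIN, PC=0), enter IRQ0 at PC=0 (depth now 1)
Event 2 (EXEC): [IRQ0] PC=0: INC 1 -> ACC=1
Event 3 (EXEC): [IRQ0] PC=1: DEC 2 -> ACC=-1
Event 4 (EXEC): [IRQ0] PC=2: DEC 1 -> ACC=-2
Event 5 (EXEC): [IRQ0] PC=3: IRET -> resume MAIN at PC=0 (depth now 0)
Event 6 (INT 0): INT 0 arrives: push (MAIN, PC=0), enter IRQ0 at PC=0 (depth now 1)
Event 7 (EXEC): [IRQ0] PC=0: INC 1 -> ACC=-1
Event 8 (EXEC): [IRQ0] PC=1: DEC 2 -> ACC=-3
Event 9 (EXEC): [IRQ0] PC=2: DEC 1 -> ACC=-4
Event 10 (EXEC): [IRQ0] PC=3: IRET -> resume MAIN at PC=0 (depth now 0)
Event 11 (EXEC): [MAIN] PC=0: INC 4 -> ACC=0
Event 12 (EXEC): [MAIN] PC=1: INC 1 -> ACC=1
Event 13 (EXEC): [MAIN] PC=2: INC 1 -> ACC=2
Event 14 (EXEC): [MAIN] PC=3: HALT

Answer: 2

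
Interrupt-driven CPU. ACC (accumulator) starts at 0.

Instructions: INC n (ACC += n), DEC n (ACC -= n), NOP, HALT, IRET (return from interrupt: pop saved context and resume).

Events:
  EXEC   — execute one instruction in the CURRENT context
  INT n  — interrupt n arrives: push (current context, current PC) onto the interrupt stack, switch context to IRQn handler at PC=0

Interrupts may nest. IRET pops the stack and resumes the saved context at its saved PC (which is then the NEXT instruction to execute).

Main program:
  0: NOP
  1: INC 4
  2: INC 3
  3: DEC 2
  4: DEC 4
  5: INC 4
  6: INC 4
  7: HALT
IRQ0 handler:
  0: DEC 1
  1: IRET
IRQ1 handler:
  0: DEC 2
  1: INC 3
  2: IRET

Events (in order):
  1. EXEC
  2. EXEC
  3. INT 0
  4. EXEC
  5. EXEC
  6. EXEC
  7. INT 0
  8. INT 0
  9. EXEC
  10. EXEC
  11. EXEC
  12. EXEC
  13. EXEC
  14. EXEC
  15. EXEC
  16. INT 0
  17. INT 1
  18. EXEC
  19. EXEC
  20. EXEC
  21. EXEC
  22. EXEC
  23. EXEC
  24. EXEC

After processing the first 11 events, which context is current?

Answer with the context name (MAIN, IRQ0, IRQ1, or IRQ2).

Event 1 (EXEC): [MAIN] PC=0: NOP
Event 2 (EXEC): [MAIN] PC=1: INC 4 -> ACC=4
Event 3 (INT 0): INT 0 arrives: push (MAIN, PC=2), enter IRQ0 at PC=0 (depth now 1)
Event 4 (EXEC): [IRQ0] PC=0: DEC 1 -> ACC=3
Event 5 (EXEC): [IRQ0] PC=1: IRET -> resume MAIN at PC=2 (depth now 0)
Event 6 (EXEC): [MAIN] PC=2: INC 3 -> ACC=6
Event 7 (INT 0): INT 0 arrives: push (MAIN, PC=3), enter IRQ0 at PC=0 (depth now 1)
Event 8 (INT 0): INT 0 arrives: push (IRQ0, PC=0), enter IRQ0 at PC=0 (depth now 2)
Event 9 (EXEC): [IRQ0] PC=0: DEC 1 -> ACC=5
Event 10 (EXEC): [IRQ0] PC=1: IRET -> resume IRQ0 at PC=0 (depth now 1)
Event 11 (EXEC): [IRQ0] PC=0: DEC 1 -> ACC=4

Answer: IRQ0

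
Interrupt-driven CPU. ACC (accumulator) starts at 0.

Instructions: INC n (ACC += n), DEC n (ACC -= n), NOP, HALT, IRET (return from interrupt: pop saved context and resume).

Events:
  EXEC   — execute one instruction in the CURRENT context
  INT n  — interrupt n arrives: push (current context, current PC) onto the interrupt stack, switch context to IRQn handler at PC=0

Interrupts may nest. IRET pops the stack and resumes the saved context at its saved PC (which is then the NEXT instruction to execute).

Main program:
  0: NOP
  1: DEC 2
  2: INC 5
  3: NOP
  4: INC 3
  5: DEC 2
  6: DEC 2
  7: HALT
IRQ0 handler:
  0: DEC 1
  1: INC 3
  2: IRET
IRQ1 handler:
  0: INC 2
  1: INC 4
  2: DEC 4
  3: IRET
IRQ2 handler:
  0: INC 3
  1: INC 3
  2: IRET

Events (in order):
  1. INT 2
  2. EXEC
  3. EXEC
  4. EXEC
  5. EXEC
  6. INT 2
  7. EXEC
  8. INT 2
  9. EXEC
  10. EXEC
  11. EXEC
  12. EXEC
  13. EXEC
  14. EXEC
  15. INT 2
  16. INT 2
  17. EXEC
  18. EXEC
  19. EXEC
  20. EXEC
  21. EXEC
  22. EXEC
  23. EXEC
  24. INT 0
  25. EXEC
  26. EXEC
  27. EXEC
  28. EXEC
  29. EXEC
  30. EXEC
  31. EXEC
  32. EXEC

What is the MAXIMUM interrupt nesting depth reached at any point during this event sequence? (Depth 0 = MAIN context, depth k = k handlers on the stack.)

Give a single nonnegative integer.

Event 1 (INT 2): INT 2 arrives: push (MAIN, PC=0), enter IRQ2 at PC=0 (depth now 1) [depth=1]
Event 2 (EXEC): [IRQ2] PC=0: INC 3 -> ACC=3 [depth=1]
Event 3 (EXEC): [IRQ2] PC=1: INC 3 -> ACC=6 [depth=1]
Event 4 (EXEC): [IRQ2] PC=2: IRET -> resume MAIN at PC=0 (depth now 0) [depth=0]
Event 5 (EXEC): [MAIN] PC=0: NOP [depth=0]
Event 6 (INT 2): INT 2 arrives: push (MAIN, PC=1), enter IRQ2 at PC=0 (depth now 1) [depth=1]
Event 7 (EXEC): [IRQ2] PC=0: INC 3 -> ACC=9 [depth=1]
Event 8 (INT 2): INT 2 arrives: push (IRQ2, PC=1), enter IRQ2 at PC=0 (depth now 2) [depth=2]
Event 9 (EXEC): [IRQ2] PC=0: INC 3 -> ACC=12 [depth=2]
Event 10 (EXEC): [IRQ2] PC=1: INC 3 -> ACC=15 [depth=2]
Event 11 (EXEC): [IRQ2] PC=2: IRET -> resume IRQ2 at PC=1 (depth now 1) [depth=1]
Event 12 (EXEC): [IRQ2] PC=1: INC 3 -> ACC=18 [depth=1]
Event 13 (EXEC): [IRQ2] PC=2: IRET -> resume MAIN at PC=1 (depth now 0) [depth=0]
Event 14 (EXEC): [MAIN] PC=1: DEC 2 -> ACC=16 [depth=0]
Event 15 (INT 2): INT 2 arrives: push (MAIN, PC=2), enter IRQ2 at PC=0 (depth now 1) [depth=1]
Event 16 (INT 2): INT 2 arrives: push (IRQ2, PC=0), enter IRQ2 at PC=0 (depth now 2) [depth=2]
Event 17 (EXEC): [IRQ2] PC=0: INC 3 -> ACC=19 [depth=2]
Event 18 (EXEC): [IRQ2] PC=1: INC 3 -> ACC=22 [depth=2]
Event 19 (EXEC): [IRQ2] PC=2: IRET -> resume IRQ2 at PC=0 (depth now 1) [depth=1]
Event 20 (EXEC): [IRQ2] PC=0: INC 3 -> ACC=25 [depth=1]
Event 21 (EXEC): [IRQ2] PC=1: INC 3 -> ACC=28 [depth=1]
Event 22 (EXEC): [IRQ2] PC=2: IRET -> resume MAIN at PC=2 (depth now 0) [depth=0]
Event 23 (EXEC): [MAIN] PC=2: INC 5 -> ACC=33 [depth=0]
Event 24 (INT 0): INT 0 arrives: push (MAIN, PC=3), enter IRQ0 at PC=0 (depth now 1) [depth=1]
Event 25 (EXEC): [IRQ0] PC=0: DEC 1 -> ACC=32 [depth=1]
Event 26 (EXEC): [IRQ0] PC=1: INC 3 -> ACC=35 [depth=1]
Event 27 (EXEC): [IRQ0] PC=2: IRET -> resume MAIN at PC=3 (depth now 0) [depth=0]
Event 28 (EXEC): [MAIN] PC=3: NOP [depth=0]
Event 29 (EXEC): [MAIN] PC=4: INC 3 -> ACC=38 [depth=0]
Event 30 (EXEC): [MAIN] PC=5: DEC 2 -> ACC=36 [depth=0]
Event 31 (EXEC): [MAIN] PC=6: DEC 2 -> ACC=34 [depth=0]
Event 32 (EXEC): [MAIN] PC=7: HALT [depth=0]
Max depth observed: 2

Answer: 2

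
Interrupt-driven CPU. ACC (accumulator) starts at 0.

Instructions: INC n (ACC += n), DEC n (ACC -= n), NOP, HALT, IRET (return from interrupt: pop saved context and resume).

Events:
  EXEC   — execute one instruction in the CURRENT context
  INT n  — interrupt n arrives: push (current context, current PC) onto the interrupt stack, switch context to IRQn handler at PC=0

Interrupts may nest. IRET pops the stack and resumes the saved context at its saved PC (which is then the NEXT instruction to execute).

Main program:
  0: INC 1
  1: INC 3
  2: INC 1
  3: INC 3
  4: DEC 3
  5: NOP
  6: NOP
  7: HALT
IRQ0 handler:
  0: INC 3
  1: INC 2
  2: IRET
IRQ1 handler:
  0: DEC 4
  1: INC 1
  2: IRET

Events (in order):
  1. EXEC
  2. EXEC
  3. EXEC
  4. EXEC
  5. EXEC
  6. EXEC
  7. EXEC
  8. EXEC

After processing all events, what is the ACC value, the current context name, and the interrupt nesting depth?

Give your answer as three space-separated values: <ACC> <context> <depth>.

Answer: 5 MAIN 0

Derivation:
Event 1 (EXEC): [MAIN] PC=0: INC 1 -> ACC=1
Event 2 (EXEC): [MAIN] PC=1: INC 3 -> ACC=4
Event 3 (EXEC): [MAIN] PC=2: INC 1 -> ACC=5
Event 4 (EXEC): [MAIN] PC=3: INC 3 -> ACC=8
Event 5 (EXEC): [MAIN] PC=4: DEC 3 -> ACC=5
Event 6 (EXEC): [MAIN] PC=5: NOP
Event 7 (EXEC): [MAIN] PC=6: NOP
Event 8 (EXEC): [MAIN] PC=7: HALT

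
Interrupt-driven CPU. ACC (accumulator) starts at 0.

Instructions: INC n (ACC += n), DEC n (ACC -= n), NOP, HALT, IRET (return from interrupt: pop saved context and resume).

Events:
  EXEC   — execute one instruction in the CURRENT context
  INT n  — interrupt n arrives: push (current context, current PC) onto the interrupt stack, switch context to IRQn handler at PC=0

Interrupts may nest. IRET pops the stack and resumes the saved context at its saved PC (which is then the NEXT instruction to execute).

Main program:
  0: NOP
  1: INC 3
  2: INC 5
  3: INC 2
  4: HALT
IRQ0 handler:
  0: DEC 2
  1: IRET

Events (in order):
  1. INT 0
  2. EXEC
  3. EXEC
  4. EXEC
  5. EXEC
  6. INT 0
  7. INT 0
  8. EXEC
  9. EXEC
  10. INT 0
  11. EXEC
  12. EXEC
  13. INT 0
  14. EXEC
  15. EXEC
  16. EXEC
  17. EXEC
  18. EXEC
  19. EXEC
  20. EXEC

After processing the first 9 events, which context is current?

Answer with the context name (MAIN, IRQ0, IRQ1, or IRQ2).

Event 1 (INT 0): INT 0 arrives: push (MAIN, PC=0), enter IRQ0 at PC=0 (depth now 1)
Event 2 (EXEC): [IRQ0] PC=0: DEC 2 -> ACC=-2
Event 3 (EXEC): [IRQ0] PC=1: IRET -> resume MAIN at PC=0 (depth now 0)
Event 4 (EXEC): [MAIN] PC=0: NOP
Event 5 (EXEC): [MAIN] PC=1: INC 3 -> ACC=1
Event 6 (INT 0): INT 0 arrives: push (MAIN, PC=2), enter IRQ0 at PC=0 (depth now 1)
Event 7 (INT 0): INT 0 arrives: push (IRQ0, PC=0), enter IRQ0 at PC=0 (depth now 2)
Event 8 (EXEC): [IRQ0] PC=0: DEC 2 -> ACC=-1
Event 9 (EXEC): [IRQ0] PC=1: IRET -> resume IRQ0 at PC=0 (depth now 1)

Answer: IRQ0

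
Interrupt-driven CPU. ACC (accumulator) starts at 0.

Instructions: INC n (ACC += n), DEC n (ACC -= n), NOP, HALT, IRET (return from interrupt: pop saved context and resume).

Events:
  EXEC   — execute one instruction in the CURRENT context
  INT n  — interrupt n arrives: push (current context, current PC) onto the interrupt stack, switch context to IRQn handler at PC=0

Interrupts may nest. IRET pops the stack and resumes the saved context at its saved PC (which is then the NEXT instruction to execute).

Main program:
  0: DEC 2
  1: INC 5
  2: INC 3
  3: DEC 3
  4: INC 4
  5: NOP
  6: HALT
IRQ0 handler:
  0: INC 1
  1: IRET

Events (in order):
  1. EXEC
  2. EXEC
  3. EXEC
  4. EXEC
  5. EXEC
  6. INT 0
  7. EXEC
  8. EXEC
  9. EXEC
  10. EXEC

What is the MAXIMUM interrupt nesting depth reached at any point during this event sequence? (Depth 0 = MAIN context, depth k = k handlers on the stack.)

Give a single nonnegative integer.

Event 1 (EXEC): [MAIN] PC=0: DEC 2 -> ACC=-2 [depth=0]
Event 2 (EXEC): [MAIN] PC=1: INC 5 -> ACC=3 [depth=0]
Event 3 (EXEC): [MAIN] PC=2: INC 3 -> ACC=6 [depth=0]
Event 4 (EXEC): [MAIN] PC=3: DEC 3 -> ACC=3 [depth=0]
Event 5 (EXEC): [MAIN] PC=4: INC 4 -> ACC=7 [depth=0]
Event 6 (INT 0): INT 0 arrives: push (MAIN, PC=5), enter IRQ0 at PC=0 (depth now 1) [depth=1]
Event 7 (EXEC): [IRQ0] PC=0: INC 1 -> ACC=8 [depth=1]
Event 8 (EXEC): [IRQ0] PC=1: IRET -> resume MAIN at PC=5 (depth now 0) [depth=0]
Event 9 (EXEC): [MAIN] PC=5: NOP [depth=0]
Event 10 (EXEC): [MAIN] PC=6: HALT [depth=0]
Max depth observed: 1

Answer: 1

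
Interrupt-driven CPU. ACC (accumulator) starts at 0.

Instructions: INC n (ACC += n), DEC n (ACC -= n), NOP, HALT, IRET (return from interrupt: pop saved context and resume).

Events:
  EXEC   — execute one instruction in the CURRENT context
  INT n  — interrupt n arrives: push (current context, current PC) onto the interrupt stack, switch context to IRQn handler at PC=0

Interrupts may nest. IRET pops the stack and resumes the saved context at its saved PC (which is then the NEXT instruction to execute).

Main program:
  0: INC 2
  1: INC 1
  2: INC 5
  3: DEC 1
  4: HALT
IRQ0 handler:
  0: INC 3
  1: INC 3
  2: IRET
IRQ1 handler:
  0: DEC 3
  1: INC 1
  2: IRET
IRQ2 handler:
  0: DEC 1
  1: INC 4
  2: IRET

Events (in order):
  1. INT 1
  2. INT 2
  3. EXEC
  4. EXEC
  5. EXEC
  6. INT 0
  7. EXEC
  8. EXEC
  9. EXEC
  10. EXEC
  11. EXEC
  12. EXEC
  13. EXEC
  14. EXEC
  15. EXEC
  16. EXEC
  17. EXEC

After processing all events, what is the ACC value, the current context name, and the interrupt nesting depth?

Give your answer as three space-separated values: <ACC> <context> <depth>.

Event 1 (INT 1): INT 1 arrives: push (MAIN, PC=0), enter IRQ1 at PC=0 (depth now 1)
Event 2 (INT 2): INT 2 arrives: push (IRQ1, PC=0), enter IRQ2 at PC=0 (depth now 2)
Event 3 (EXEC): [IRQ2] PC=0: DEC 1 -> ACC=-1
Event 4 (EXEC): [IRQ2] PC=1: INC 4 -> ACC=3
Event 5 (EXEC): [IRQ2] PC=2: IRET -> resume IRQ1 at PC=0 (depth now 1)
Event 6 (INT 0): INT 0 arrives: push (IRQ1, PC=0), enter IRQ0 at PC=0 (depth now 2)
Event 7 (EXEC): [IRQ0] PC=0: INC 3 -> ACC=6
Event 8 (EXEC): [IRQ0] PC=1: INC 3 -> ACC=9
Event 9 (EXEC): [IRQ0] PC=2: IRET -> resume IRQ1 at PC=0 (depth now 1)
Event 10 (EXEC): [IRQ1] PC=0: DEC 3 -> ACC=6
Event 11 (EXEC): [IRQ1] PC=1: INC 1 -> ACC=7
Event 12 (EXEC): [IRQ1] PC=2: IRET -> resume MAIN at PC=0 (depth now 0)
Event 13 (EXEC): [MAIN] PC=0: INC 2 -> ACC=9
Event 14 (EXEC): [MAIN] PC=1: INC 1 -> ACC=10
Event 15 (EXEC): [MAIN] PC=2: INC 5 -> ACC=15
Event 16 (EXEC): [MAIN] PC=3: DEC 1 -> ACC=14
Event 17 (EXEC): [MAIN] PC=4: HALT

Answer: 14 MAIN 0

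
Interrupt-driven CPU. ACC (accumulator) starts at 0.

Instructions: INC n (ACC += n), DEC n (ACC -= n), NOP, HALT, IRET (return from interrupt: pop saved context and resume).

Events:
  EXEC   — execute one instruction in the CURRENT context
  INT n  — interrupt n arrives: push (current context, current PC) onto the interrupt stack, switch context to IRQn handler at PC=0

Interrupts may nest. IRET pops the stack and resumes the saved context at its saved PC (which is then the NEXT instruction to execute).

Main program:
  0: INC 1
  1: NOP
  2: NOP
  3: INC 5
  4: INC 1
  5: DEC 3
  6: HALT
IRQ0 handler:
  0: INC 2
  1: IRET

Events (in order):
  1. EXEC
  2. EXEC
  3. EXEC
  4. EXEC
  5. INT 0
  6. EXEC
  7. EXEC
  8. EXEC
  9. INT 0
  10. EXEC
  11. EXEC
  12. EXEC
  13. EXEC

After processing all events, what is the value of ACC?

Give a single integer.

Answer: 8

Derivation:
Event 1 (EXEC): [MAIN] PC=0: INC 1 -> ACC=1
Event 2 (EXEC): [MAIN] PC=1: NOP
Event 3 (EXEC): [MAIN] PC=2: NOP
Event 4 (EXEC): [MAIN] PC=3: INC 5 -> ACC=6
Event 5 (INT 0): INT 0 arrives: push (MAIN, PC=4), enter IRQ0 at PC=0 (depth now 1)
Event 6 (EXEC): [IRQ0] PC=0: INC 2 -> ACC=8
Event 7 (EXEC): [IRQ0] PC=1: IRET -> resume MAIN at PC=4 (depth now 0)
Event 8 (EXEC): [MAIN] PC=4: INC 1 -> ACC=9
Event 9 (INT 0): INT 0 arrives: push (MAIN, PC=5), enter IRQ0 at PC=0 (depth now 1)
Event 10 (EXEC): [IRQ0] PC=0: INC 2 -> ACC=11
Event 11 (EXEC): [IRQ0] PC=1: IRET -> resume MAIN at PC=5 (depth now 0)
Event 12 (EXEC): [MAIN] PC=5: DEC 3 -> ACC=8
Event 13 (EXEC): [MAIN] PC=6: HALT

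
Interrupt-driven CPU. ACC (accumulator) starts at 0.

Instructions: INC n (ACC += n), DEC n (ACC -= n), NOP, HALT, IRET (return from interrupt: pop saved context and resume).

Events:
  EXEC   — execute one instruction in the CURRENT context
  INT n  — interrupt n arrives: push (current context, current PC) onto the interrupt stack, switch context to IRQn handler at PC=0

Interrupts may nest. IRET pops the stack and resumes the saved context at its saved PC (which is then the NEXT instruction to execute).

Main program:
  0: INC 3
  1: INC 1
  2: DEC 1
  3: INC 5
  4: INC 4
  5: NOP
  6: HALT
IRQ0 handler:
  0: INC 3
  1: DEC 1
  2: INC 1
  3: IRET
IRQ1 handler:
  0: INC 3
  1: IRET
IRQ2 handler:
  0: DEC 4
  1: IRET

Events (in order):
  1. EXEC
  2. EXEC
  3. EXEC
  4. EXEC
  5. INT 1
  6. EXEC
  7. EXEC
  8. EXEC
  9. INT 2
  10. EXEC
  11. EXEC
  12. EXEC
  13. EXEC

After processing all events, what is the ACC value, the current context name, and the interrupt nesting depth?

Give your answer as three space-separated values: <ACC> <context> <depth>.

Event 1 (EXEC): [MAIN] PC=0: INC 3 -> ACC=3
Event 2 (EXEC): [MAIN] PC=1: INC 1 -> ACC=4
Event 3 (EXEC): [MAIN] PC=2: DEC 1 -> ACC=3
Event 4 (EXEC): [MAIN] PC=3: INC 5 -> ACC=8
Event 5 (INT 1): INT 1 arrives: push (MAIN, PC=4), enter IRQ1 at PC=0 (depth now 1)
Event 6 (EXEC): [IRQ1] PC=0: INC 3 -> ACC=11
Event 7 (EXEC): [IRQ1] PC=1: IRET -> resume MAIN at PC=4 (depth now 0)
Event 8 (EXEC): [MAIN] PC=4: INC 4 -> ACC=15
Event 9 (INT 2): INT 2 arrives: push (MAIN, PC=5), enter IRQ2 at PC=0 (depth now 1)
Event 10 (EXEC): [IRQ2] PC=0: DEC 4 -> ACC=11
Event 11 (EXEC): [IRQ2] PC=1: IRET -> resume MAIN at PC=5 (depth now 0)
Event 12 (EXEC): [MAIN] PC=5: NOP
Event 13 (EXEC): [MAIN] PC=6: HALT

Answer: 11 MAIN 0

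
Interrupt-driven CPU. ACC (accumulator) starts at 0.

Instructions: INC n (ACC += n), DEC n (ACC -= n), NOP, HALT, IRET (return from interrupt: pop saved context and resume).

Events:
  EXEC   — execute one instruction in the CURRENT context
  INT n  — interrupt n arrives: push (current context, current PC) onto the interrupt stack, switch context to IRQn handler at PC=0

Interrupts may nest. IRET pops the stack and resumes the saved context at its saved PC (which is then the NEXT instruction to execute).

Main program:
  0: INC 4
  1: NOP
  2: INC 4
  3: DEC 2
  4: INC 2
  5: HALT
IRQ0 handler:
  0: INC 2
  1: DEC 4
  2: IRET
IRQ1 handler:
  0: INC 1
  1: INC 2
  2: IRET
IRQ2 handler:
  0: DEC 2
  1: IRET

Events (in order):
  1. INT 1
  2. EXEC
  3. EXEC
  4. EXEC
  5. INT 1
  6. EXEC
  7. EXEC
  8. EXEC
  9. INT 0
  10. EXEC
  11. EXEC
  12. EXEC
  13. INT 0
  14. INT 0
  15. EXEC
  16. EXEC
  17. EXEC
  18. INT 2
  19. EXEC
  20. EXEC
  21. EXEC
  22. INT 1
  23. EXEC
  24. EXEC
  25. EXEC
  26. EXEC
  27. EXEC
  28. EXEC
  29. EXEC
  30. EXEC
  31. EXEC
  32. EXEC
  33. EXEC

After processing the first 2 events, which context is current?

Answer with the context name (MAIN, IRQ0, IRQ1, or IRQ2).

Event 1 (INT 1): INT 1 arrives: push (MAIN, PC=0), enter IRQ1 at PC=0 (depth now 1)
Event 2 (EXEC): [IRQ1] PC=0: INC 1 -> ACC=1

Answer: IRQ1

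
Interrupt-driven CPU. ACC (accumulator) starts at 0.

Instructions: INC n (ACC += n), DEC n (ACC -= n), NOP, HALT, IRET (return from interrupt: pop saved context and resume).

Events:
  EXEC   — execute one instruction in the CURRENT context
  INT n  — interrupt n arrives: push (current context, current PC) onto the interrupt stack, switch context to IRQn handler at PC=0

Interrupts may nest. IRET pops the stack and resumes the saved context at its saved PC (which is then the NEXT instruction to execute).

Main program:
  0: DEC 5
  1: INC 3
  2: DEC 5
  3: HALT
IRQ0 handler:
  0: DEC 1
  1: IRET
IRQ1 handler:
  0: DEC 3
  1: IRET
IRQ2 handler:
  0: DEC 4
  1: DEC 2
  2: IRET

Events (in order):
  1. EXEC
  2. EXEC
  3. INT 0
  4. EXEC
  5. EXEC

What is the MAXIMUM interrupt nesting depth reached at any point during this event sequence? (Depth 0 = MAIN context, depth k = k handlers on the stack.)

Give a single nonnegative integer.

Event 1 (EXEC): [MAIN] PC=0: DEC 5 -> ACC=-5 [depth=0]
Event 2 (EXEC): [MAIN] PC=1: INC 3 -> ACC=-2 [depth=0]
Event 3 (INT 0): INT 0 arrives: push (MAIN, PC=2), enter IRQ0 at PC=0 (depth now 1) [depth=1]
Event 4 (EXEC): [IRQ0] PC=0: DEC 1 -> ACC=-3 [depth=1]
Event 5 (EXEC): [IRQ0] PC=1: IRET -> resume MAIN at PC=2 (depth now 0) [depth=0]
Max depth observed: 1

Answer: 1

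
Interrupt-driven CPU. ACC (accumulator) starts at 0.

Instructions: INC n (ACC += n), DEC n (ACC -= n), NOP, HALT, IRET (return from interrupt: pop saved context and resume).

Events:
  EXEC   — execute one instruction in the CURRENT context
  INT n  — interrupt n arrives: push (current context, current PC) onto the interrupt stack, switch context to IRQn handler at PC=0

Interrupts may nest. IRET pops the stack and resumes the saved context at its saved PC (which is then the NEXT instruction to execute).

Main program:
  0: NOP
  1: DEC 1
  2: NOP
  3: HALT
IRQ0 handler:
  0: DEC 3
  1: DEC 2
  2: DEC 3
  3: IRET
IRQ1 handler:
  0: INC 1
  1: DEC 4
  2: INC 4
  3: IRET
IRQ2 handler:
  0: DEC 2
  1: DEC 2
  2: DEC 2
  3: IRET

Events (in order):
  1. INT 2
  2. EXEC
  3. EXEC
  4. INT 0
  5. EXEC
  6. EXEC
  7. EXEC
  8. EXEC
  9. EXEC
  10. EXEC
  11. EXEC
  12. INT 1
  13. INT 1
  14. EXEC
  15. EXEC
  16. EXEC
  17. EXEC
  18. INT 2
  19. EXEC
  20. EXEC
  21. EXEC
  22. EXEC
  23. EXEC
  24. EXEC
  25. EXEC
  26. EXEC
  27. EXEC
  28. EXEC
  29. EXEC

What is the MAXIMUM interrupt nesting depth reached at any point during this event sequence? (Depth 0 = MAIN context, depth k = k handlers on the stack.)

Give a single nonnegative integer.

Answer: 2

Derivation:
Event 1 (INT 2): INT 2 arrives: push (MAIN, PC=0), enter IRQ2 at PC=0 (depth now 1) [depth=1]
Event 2 (EXEC): [IRQ2] PC=0: DEC 2 -> ACC=-2 [depth=1]
Event 3 (EXEC): [IRQ2] PC=1: DEC 2 -> ACC=-4 [depth=1]
Event 4 (INT 0): INT 0 arrives: push (IRQ2, PC=2), enter IRQ0 at PC=0 (depth now 2) [depth=2]
Event 5 (EXEC): [IRQ0] PC=0: DEC 3 -> ACC=-7 [depth=2]
Event 6 (EXEC): [IRQ0] PC=1: DEC 2 -> ACC=-9 [depth=2]
Event 7 (EXEC): [IRQ0] PC=2: DEC 3 -> ACC=-12 [depth=2]
Event 8 (EXEC): [IRQ0] PC=3: IRET -> resume IRQ2 at PC=2 (depth now 1) [depth=1]
Event 9 (EXEC): [IRQ2] PC=2: DEC 2 -> ACC=-14 [depth=1]
Event 10 (EXEC): [IRQ2] PC=3: IRET -> resume MAIN at PC=0 (depth now 0) [depth=0]
Event 11 (EXEC): [MAIN] PC=0: NOP [depth=0]
Event 12 (INT 1): INT 1 arrives: push (MAIN, PC=1), enter IRQ1 at PC=0 (depth now 1) [depth=1]
Event 13 (INT 1): INT 1 arrives: push (IRQ1, PC=0), enter IRQ1 at PC=0 (depth now 2) [depth=2]
Event 14 (EXEC): [IRQ1] PC=0: INC 1 -> ACC=-13 [depth=2]
Event 15 (EXEC): [IRQ1] PC=1: DEC 4 -> ACC=-17 [depth=2]
Event 16 (EXEC): [IRQ1] PC=2: INC 4 -> ACC=-13 [depth=2]
Event 17 (EXEC): [IRQ1] PC=3: IRET -> resume IRQ1 at PC=0 (depth now 1) [depth=1]
Event 18 (INT 2): INT 2 arrives: push (IRQ1, PC=0), enter IRQ2 at PC=0 (depth now 2) [depth=2]
Event 19 (EXEC): [IRQ2] PC=0: DEC 2 -> ACC=-15 [depth=2]
Event 20 (EXEC): [IRQ2] PC=1: DEC 2 -> ACC=-17 [depth=2]
Event 21 (EXEC): [IRQ2] PC=2: DEC 2 -> ACC=-19 [depth=2]
Event 22 (EXEC): [IRQ2] PC=3: IRET -> resume IRQ1 at PC=0 (depth now 1) [depth=1]
Event 23 (EXEC): [IRQ1] PC=0: INC 1 -> ACC=-18 [depth=1]
Event 24 (EXEC): [IRQ1] PC=1: DEC 4 -> ACC=-22 [depth=1]
Event 25 (EXEC): [IRQ1] PC=2: INC 4 -> ACC=-18 [depth=1]
Event 26 (EXEC): [IRQ1] PC=3: IRET -> resume MAIN at PC=1 (depth now 0) [depth=0]
Event 27 (EXEC): [MAIN] PC=1: DEC 1 -> ACC=-19 [depth=0]
Event 28 (EXEC): [MAIN] PC=2: NOP [depth=0]
Event 29 (EXEC): [MAIN] PC=3: HALT [depth=0]
Max depth observed: 2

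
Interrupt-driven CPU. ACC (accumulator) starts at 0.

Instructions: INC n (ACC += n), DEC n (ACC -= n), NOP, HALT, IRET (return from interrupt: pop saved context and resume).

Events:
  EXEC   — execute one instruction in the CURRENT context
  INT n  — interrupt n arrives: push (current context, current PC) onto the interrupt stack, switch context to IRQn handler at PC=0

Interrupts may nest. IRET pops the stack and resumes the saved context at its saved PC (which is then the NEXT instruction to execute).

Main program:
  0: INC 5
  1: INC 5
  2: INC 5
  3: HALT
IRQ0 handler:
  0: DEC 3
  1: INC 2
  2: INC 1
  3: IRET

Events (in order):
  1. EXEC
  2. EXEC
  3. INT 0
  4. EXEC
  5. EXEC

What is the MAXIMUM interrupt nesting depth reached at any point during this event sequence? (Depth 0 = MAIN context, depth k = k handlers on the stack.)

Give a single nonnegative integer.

Answer: 1

Derivation:
Event 1 (EXEC): [MAIN] PC=0: INC 5 -> ACC=5 [depth=0]
Event 2 (EXEC): [MAIN] PC=1: INC 5 -> ACC=10 [depth=0]
Event 3 (INT 0): INT 0 arrives: push (MAIN, PC=2), enter IRQ0 at PC=0 (depth now 1) [depth=1]
Event 4 (EXEC): [IRQ0] PC=0: DEC 3 -> ACC=7 [depth=1]
Event 5 (EXEC): [IRQ0] PC=1: INC 2 -> ACC=9 [depth=1]
Max depth observed: 1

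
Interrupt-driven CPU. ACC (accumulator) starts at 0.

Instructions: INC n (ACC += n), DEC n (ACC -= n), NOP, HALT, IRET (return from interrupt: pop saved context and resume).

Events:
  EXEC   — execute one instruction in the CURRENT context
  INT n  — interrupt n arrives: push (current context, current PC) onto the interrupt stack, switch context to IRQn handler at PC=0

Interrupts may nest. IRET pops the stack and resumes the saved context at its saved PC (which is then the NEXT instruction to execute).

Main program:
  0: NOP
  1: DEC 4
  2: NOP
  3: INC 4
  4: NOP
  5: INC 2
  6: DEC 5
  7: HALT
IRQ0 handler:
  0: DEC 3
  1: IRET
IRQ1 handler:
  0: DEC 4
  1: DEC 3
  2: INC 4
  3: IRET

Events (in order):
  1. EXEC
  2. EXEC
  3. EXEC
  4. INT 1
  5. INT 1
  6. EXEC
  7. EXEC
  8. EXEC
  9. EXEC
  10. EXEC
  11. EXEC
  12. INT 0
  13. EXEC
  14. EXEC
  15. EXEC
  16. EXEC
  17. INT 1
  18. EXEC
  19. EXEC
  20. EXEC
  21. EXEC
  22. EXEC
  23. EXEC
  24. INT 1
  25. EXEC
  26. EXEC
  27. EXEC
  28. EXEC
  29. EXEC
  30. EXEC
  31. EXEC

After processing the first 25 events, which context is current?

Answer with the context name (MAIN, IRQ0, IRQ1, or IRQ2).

Answer: IRQ1

Derivation:
Event 1 (EXEC): [MAIN] PC=0: NOP
Event 2 (EXEC): [MAIN] PC=1: DEC 4 -> ACC=-4
Event 3 (EXEC): [MAIN] PC=2: NOP
Event 4 (INT 1): INT 1 arrives: push (MAIN, PC=3), enter IRQ1 at PC=0 (depth now 1)
Event 5 (INT 1): INT 1 arrives: push (IRQ1, PC=0), enter IRQ1 at PC=0 (depth now 2)
Event 6 (EXEC): [IRQ1] PC=0: DEC 4 -> ACC=-8
Event 7 (EXEC): [IRQ1] PC=1: DEC 3 -> ACC=-11
Event 8 (EXEC): [IRQ1] PC=2: INC 4 -> ACC=-7
Event 9 (EXEC): [IRQ1] PC=3: IRET -> resume IRQ1 at PC=0 (depth now 1)
Event 10 (EXEC): [IRQ1] PC=0: DEC 4 -> ACC=-11
Event 11 (EXEC): [IRQ1] PC=1: DEC 3 -> ACC=-14
Event 12 (INT 0): INT 0 arrives: push (IRQ1, PC=2), enter IRQ0 at PC=0 (depth now 2)
Event 13 (EXEC): [IRQ0] PC=0: DEC 3 -> ACC=-17
Event 14 (EXEC): [IRQ0] PC=1: IRET -> resume IRQ1 at PC=2 (depth now 1)
Event 15 (EXEC): [IRQ1] PC=2: INC 4 -> ACC=-13
Event 16 (EXEC): [IRQ1] PC=3: IRET -> resume MAIN at PC=3 (depth now 0)
Event 17 (INT 1): INT 1 arrives: push (MAIN, PC=3), enter IRQ1 at PC=0 (depth now 1)
Event 18 (EXEC): [IRQ1] PC=0: DEC 4 -> ACC=-17
Event 19 (EXEC): [IRQ1] PC=1: DEC 3 -> ACC=-20
Event 20 (EXEC): [IRQ1] PC=2: INC 4 -> ACC=-16
Event 21 (EXEC): [IRQ1] PC=3: IRET -> resume MAIN at PC=3 (depth now 0)
Event 22 (EXEC): [MAIN] PC=3: INC 4 -> ACC=-12
Event 23 (EXEC): [MAIN] PC=4: NOP
Event 24 (INT 1): INT 1 arrives: push (MAIN, PC=5), enter IRQ1 at PC=0 (depth now 1)
Event 25 (EXEC): [IRQ1] PC=0: DEC 4 -> ACC=-16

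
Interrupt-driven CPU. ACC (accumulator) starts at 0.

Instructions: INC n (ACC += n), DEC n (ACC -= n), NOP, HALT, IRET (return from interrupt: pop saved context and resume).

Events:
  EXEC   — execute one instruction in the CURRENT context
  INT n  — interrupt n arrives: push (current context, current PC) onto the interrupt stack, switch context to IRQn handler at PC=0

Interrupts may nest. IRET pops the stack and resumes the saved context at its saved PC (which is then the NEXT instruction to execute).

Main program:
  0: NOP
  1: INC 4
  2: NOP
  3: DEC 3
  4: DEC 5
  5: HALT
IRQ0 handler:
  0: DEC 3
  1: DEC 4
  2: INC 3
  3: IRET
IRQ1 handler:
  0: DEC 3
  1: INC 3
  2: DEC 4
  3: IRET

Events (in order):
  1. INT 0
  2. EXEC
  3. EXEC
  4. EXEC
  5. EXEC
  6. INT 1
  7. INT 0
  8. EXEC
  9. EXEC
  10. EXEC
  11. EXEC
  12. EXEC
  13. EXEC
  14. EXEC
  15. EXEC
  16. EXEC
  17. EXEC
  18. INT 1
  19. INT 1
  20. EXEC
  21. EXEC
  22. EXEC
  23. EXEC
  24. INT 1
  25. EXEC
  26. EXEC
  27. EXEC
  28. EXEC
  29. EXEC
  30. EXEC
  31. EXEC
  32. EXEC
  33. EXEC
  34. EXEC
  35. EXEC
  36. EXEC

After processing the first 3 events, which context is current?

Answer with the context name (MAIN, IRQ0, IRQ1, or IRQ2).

Event 1 (INT 0): INT 0 arrives: push (MAIN, PC=0), enter IRQ0 at PC=0 (depth now 1)
Event 2 (EXEC): [IRQ0] PC=0: DEC 3 -> ACC=-3
Event 3 (EXEC): [IRQ0] PC=1: DEC 4 -> ACC=-7

Answer: IRQ0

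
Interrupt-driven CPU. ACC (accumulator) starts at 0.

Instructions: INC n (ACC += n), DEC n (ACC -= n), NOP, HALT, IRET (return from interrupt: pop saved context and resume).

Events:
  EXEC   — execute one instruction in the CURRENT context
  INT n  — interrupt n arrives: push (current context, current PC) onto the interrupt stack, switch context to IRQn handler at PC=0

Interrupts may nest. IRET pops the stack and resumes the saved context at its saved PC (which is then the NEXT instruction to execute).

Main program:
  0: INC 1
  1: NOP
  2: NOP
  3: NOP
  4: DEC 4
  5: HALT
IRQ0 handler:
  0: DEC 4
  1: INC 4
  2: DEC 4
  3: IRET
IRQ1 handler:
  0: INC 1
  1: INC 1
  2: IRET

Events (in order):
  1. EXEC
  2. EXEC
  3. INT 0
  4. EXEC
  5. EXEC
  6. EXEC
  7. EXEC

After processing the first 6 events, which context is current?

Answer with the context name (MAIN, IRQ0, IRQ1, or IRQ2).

Answer: IRQ0

Derivation:
Event 1 (EXEC): [MAIN] PC=0: INC 1 -> ACC=1
Event 2 (EXEC): [MAIN] PC=1: NOP
Event 3 (INT 0): INT 0 arrives: push (MAIN, PC=2), enter IRQ0 at PC=0 (depth now 1)
Event 4 (EXEC): [IRQ0] PC=0: DEC 4 -> ACC=-3
Event 5 (EXEC): [IRQ0] PC=1: INC 4 -> ACC=1
Event 6 (EXEC): [IRQ0] PC=2: DEC 4 -> ACC=-3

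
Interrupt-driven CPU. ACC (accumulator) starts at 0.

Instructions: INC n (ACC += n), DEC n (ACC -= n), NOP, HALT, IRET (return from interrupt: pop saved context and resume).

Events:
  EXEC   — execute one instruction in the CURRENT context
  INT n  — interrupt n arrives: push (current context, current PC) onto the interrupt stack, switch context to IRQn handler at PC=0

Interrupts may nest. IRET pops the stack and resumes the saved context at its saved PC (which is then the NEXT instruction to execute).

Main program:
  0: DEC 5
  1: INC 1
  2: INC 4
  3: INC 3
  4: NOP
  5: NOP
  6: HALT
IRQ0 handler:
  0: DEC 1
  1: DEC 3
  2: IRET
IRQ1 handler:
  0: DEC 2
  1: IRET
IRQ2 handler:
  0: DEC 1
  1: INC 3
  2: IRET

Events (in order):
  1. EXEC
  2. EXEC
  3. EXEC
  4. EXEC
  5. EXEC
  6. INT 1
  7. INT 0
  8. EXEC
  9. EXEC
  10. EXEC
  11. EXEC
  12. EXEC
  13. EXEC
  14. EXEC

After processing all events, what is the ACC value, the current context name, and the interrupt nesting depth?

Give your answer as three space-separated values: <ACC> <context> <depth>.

Event 1 (EXEC): [MAIN] PC=0: DEC 5 -> ACC=-5
Event 2 (EXEC): [MAIN] PC=1: INC 1 -> ACC=-4
Event 3 (EXEC): [MAIN] PC=2: INC 4 -> ACC=0
Event 4 (EXEC): [MAIN] PC=3: INC 3 -> ACC=3
Event 5 (EXEC): [MAIN] PC=4: NOP
Event 6 (INT 1): INT 1 arrives: push (MAIN, PC=5), enter IRQ1 at PC=0 (depth now 1)
Event 7 (INT 0): INT 0 arrives: push (IRQ1, PC=0), enter IRQ0 at PC=0 (depth now 2)
Event 8 (EXEC): [IRQ0] PC=0: DEC 1 -> ACC=2
Event 9 (EXEC): [IRQ0] PC=1: DEC 3 -> ACC=-1
Event 10 (EXEC): [IRQ0] PC=2: IRET -> resume IRQ1 at PC=0 (depth now 1)
Event 11 (EXEC): [IRQ1] PC=0: DEC 2 -> ACC=-3
Event 12 (EXEC): [IRQ1] PC=1: IRET -> resume MAIN at PC=5 (depth now 0)
Event 13 (EXEC): [MAIN] PC=5: NOP
Event 14 (EXEC): [MAIN] PC=6: HALT

Answer: -3 MAIN 0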